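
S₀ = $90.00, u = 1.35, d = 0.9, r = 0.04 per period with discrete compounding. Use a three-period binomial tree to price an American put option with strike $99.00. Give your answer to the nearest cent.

$12.00

Risk-neutral probability p = (1 + 0.04 − 0.9)/(1.35 − 0.9) = 0.1400/0.4500 = 0.3111
Terminal stock prices: S_uuu = 221.4, S_uud = 147.6, S_udd = 98.42, S_ddd = 65.61
Terminal payoffs (K − S): max(-122.4, 0) = 0, max(-48.62, 0) = 0, max(0.585, 0) = 0.585, max(33.39, 0) = 33.39
Node uu (S = 164): continuation = 1/1.04·[0.3111·0.0000 + 0.6889·0.0000] = 0.0000; exercise value = 0.0000 ≤ continuation, so V_uu = 0.0000
Node ud (S = 109.4): continuation = 1/1.04·[0.3111·0.0000 + 0.6889·0.5850] = 0.3875; exercise value = 0.0000 ≤ continuation, so V_ud = 0.3875
Node dd (S = 72.9): continuation = 1/1.04·[0.3111·0.5850 + 0.6889·33.3900] = 22.2923; exercise value = 26.1000 > continuation, so V_dd = 26.1000 (exercise)
Node u (S = 121.5): continuation = 1/1.04·[0.3111·0.0000 + 0.6889·0.3875] = 0.2567; exercise value = 0.0000 ≤ continuation, so V_u = 0.2567
Node d (S = 81): continuation = 1/1.04·[0.3111·0.3875 + 0.6889·26.1000] = 17.4044; exercise value = 18.0000 > continuation, so V_d = 18.0000 (exercise)
Node 0 (S = 90): continuation = 1/1.04·[0.3111·0.2567 + 0.6889·18.0000] = 11.9999; exercise value = 9.0000 ≤ continuation, so V_0 = 11.9999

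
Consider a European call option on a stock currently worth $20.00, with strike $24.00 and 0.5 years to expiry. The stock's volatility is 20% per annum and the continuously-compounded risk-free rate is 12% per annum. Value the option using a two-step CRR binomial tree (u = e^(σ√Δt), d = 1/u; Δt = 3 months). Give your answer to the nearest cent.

CRR parameters: u = e^(σ√Δt) = e^(0.2·√0.25) = 1.1052, d = 1/u = 0.9048
Per-period rate: rΔt = 0.12·0.25 = 0.03, so R = e^0.03 = 1.0305
Risk-neutral probability p = (e^0.03 − 0.9048)/(1.1052 − 0.9048) = 0.1256/0.2003 = 0.6270
Terminal stock prices: S_uu = 24.43, S_ud = 20, S_dd = 16.37
Terminal payoffs (S − K): max(0.4281, 0) = 0.4281, max(-4, 0) = 0, max(-7.625, 0) = 0
Node u (S = 22.1): V_u = e^(−0.03)·[0.6270·0.4281 + 0.3730·0.0000] = 0.2605
Node d (S = 18.1): V_d = e^(−0.03)·[0.6270·0.0000 + 0.3730·0.0000] = 0.0000
Node 0 (S = 20): V_0 = e^(−0.03)·[0.6270·0.2605 + 0.3730·0.0000] = 0.1585

$0.16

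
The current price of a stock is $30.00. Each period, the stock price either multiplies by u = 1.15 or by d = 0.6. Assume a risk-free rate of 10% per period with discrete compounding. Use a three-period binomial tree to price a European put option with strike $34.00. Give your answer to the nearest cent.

$2.11

Risk-neutral probability p = (1 + 0.1 − 0.6)/(1.15 − 0.6) = 0.5000/0.5500 = 0.9091
Terminal stock prices: S_uuu = 45.63, S_uud = 23.8, S_udd = 12.42, S_ddd = 6.48
Terminal payoffs (K − S): max(-11.63, 0) = 0, max(10.2, 0) = 10.2, max(21.58, 0) = 21.58, max(27.52, 0) = 27.52
Node uu (S = 39.67): V_uu = 1/1.1·[0.9091·0.0000 + 0.0909·10.1950] = 0.8426
Node ud (S = 20.7): V_ud = 1/1.1·[0.9091·10.1950 + 0.0909·21.5800] = 10.2091
Node dd (S = 10.8): V_dd = 1/1.1·[0.9091·21.5800 + 0.0909·27.5200] = 20.1091
Node u (S = 34.5): V_u = 1/1.1·[0.9091·0.8426 + 0.0909·10.2091] = 1.5401
Node d (S = 18): V_d = 1/1.1·[0.9091·10.2091 + 0.0909·20.1091] = 10.0992
Node 0 (S = 30): V_0 = 1/1.1·[0.9091·1.5401 + 0.0909·10.0992] = 2.1074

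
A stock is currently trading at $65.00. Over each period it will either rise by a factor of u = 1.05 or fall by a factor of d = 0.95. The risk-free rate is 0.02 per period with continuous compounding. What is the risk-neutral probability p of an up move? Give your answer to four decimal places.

Risk-neutral probability p = (e^0.02 − 0.95)/(1.05 − 0.95) = 0.0702/0.1000 = 0.7020

p = 0.7020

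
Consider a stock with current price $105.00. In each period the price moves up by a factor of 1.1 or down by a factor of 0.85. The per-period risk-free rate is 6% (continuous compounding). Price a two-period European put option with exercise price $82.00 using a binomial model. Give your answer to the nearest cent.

Risk-neutral probability p = (e^0.06 − 0.85)/(1.1 − 0.85) = 0.2118/0.2500 = 0.8473
Terminal stock prices: S_uu = 127.1, S_ud = 98.18, S_dd = 75.86
Terminal payoffs (K − S): max(-45.05, 0) = 0, max(-16.18, 0) = 0, max(6.138, 0) = 6.138
Node u (S = 115.5): V_u = e^(−0.06)·[0.8473·0.0000 + 0.1527·0.0000] = 0.0000
Node d (S = 89.25): V_d = e^(−0.06)·[0.8473·0.0000 + 0.1527·6.1375] = 0.8824
Node 0 (S = 105): V_0 = e^(−0.06)·[0.8473·0.0000 + 0.1527·0.8824] = 0.1269

$0.13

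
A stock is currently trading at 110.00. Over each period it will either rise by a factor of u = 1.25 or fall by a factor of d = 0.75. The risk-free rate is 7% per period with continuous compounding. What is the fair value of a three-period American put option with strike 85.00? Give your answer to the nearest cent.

3.54

Risk-neutral probability p = (e^0.07 − 0.75)/(1.25 − 0.75) = 0.3225/0.5000 = 0.6450
Terminal stock prices: S_uuu = 214.8, S_uud = 128.9, S_udd = 77.34, S_ddd = 46.41
Terminal payoffs (K − S): max(-129.8, 0) = 0, max(-43.91, 0) = 0, max(7.656, 0) = 7.656, max(38.59, 0) = 38.59
Node uu (S = 171.9): continuation = e^(−0.07)·[0.6450·0.0000 + 0.3550·0.0000] = 0.0000; exercise value = 0.0000 ≤ continuation, so V_uu = 0.0000
Node ud (S = 103.1): continuation = e^(−0.07)·[0.6450·0.0000 + 0.3550·7.6562] = 2.5341; exercise value = 0.0000 ≤ continuation, so V_ud = 2.5341
Node dd (S = 61.88): continuation = e^(−0.07)·[0.6450·7.6562 + 0.3550·38.5938] = 17.3785; exercise value = 23.1250 > continuation, so V_dd = 23.1250 (exercise)
Node u (S = 137.5): continuation = e^(−0.07)·[0.6450·0.0000 + 0.3550·2.5341] = 0.8387; exercise value = 0.0000 ≤ continuation, so V_u = 0.8387
Node d (S = 82.5): continuation = e^(−0.07)·[0.6450·2.5341 + 0.3550·23.1250] = 9.1780; exercise value = 2.5000 ≤ continuation, so V_d = 9.1780
Node 0 (S = 110): continuation = e^(−0.07)·[0.6450·0.8387 + 0.3550·9.1780] = 3.5422; exercise value = 0.0000 ≤ continuation, so V_0 = 3.5422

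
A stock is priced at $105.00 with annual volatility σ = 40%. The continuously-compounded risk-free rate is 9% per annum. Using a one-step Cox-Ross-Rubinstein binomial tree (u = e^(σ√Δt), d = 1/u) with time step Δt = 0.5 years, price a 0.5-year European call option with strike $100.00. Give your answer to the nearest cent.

CRR parameters: u = e^(σ√Δt) = e^(0.4·√0.5) = 1.3269, d = 1/u = 0.7536
Per-period rate: rΔt = 0.09·0.5 = 0.045, so R = e^0.045 = 1.0460
Risk-neutral probability p = (e^0.045 − 0.7536)/(1.3269 − 0.7536) = 0.2924/0.5733 = 0.5100
Terminal stock prices: S_u = 139.3, S_d = 79.13
Terminal payoffs (S − K): max(39.32, 0) = 39.32, max(-20.87, 0) = 0
Node 0 (S = 105): V_0 = e^(−0.045)·[0.5100·39.3241 + 0.4900·0.0000] = 19.1747

$19.17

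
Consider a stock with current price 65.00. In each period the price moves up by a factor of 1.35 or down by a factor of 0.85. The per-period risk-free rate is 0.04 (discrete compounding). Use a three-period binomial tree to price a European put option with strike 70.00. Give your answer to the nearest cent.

Risk-neutral probability p = (1 + 0.04 − 0.85)/(1.35 − 0.85) = 0.1900/0.5000 = 0.3800
Terminal stock prices: S_uuu = 159.9, S_uud = 100.7, S_udd = 63.4, S_ddd = 39.92
Terminal payoffs (K − S): max(-89.92, 0) = 0, max(-30.69, 0) = 0, max(6.601, 0) = 6.601, max(30.08, 0) = 30.08
Node uu (S = 118.5): V_uu = 1/1.04·[0.3800·0.0000 + 0.6200·0.0000] = 0.0000
Node ud (S = 74.59): V_ud = 1/1.04·[0.3800·0.0000 + 0.6200·6.6006] = 3.9350
Node dd (S = 46.96): V_dd = 1/1.04·[0.3800·6.6006 + 0.6200·30.0819] = 20.3452
Node u (S = 87.75): V_u = 1/1.04·[0.3800·0.0000 + 0.6200·3.9350] = 2.3459
Node d (S = 55.25): V_d = 1/1.04·[0.3800·3.9350 + 0.6200·20.3452] = 13.5666
Node 0 (S = 65): V_0 = 1/1.04·[0.3800·2.3459 + 0.6200·13.5666] = 8.9450

8.94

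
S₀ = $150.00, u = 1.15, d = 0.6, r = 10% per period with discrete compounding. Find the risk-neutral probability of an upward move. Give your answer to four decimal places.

Risk-neutral probability p = (1 + 0.1 − 0.6)/(1.15 − 0.6) = 0.5000/0.5500 = 0.9091

p = 0.9091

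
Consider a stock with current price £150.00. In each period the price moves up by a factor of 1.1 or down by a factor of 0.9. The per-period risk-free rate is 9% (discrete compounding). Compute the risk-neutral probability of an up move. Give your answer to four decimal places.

p = 0.9500

Risk-neutral probability p = (1 + 0.09 − 0.9)/(1.1 − 0.9) = 0.1900/0.2000 = 0.9500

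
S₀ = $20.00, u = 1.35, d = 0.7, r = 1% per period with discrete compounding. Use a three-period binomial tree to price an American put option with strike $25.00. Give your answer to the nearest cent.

Risk-neutral probability p = (1 + 0.01 − 0.7)/(1.35 − 0.7) = 0.3100/0.6500 = 0.4769
Terminal stock prices: S_uuu = 49.21, S_uud = 25.52, S_udd = 13.23, S_ddd = 6.86
Terminal payoffs (K − S): max(-24.21, 0) = 0, max(-0.515, 0) = 0, max(11.77, 0) = 11.77, max(18.14, 0) = 18.14
Node uu (S = 36.45): continuation = 1/1.01·[0.4769·0.0000 + 0.5231·0.0000] = 0.0000; exercise value = 0.0000 ≤ continuation, so V_uu = 0.0000
Node ud (S = 18.9): continuation = 1/1.01·[0.4769·0.0000 + 0.5231·11.7700] = 6.0957; exercise value = 6.1000 > continuation, so V_ud = 6.1000 (exercise)
Node dd (S = 9.8): continuation = 1/1.01·[0.4769·11.7700 + 0.5231·18.1400] = 14.9525; exercise value = 15.2000 > continuation, so V_dd = 15.2000 (exercise)
Node u (S = 27): continuation = 1/1.01·[0.4769·0.0000 + 0.5231·6.1000] = 3.1592; exercise value = 0.0000 ≤ continuation, so V_u = 3.1592
Node d (S = 14): continuation = 1/1.01·[0.4769·6.1000 + 0.5231·15.2000] = 10.7525; exercise value = 11.0000 > continuation, so V_d = 11.0000 (exercise)
Node 0 (S = 20): continuation = 1/1.01·[0.4769·3.1592 + 0.5231·11.0000] = 7.1886; exercise value = 5.0000 ≤ continuation, so V_0 = 7.1886

$7.19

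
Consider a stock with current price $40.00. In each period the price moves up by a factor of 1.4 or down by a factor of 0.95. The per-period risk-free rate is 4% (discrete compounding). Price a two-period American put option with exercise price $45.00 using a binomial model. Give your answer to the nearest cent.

$5.38

Risk-neutral probability p = (1 + 0.04 − 0.95)/(1.4 − 0.95) = 0.0900/0.4500 = 0.2000
Terminal stock prices: S_uu = 78.4, S_ud = 53.2, S_dd = 36.1
Terminal payoffs (K − S): max(-33.4, 0) = 0, max(-8.2, 0) = 0, max(8.9, 0) = 8.9
Node u (S = 56): continuation = 1/1.04·[0.2000·0.0000 + 0.8000·0.0000] = 0.0000; exercise value = 0.0000 ≤ continuation, so V_u = 0.0000
Node d (S = 38): continuation = 1/1.04·[0.2000·0.0000 + 0.8000·8.9000] = 6.8462; exercise value = 7.0000 > continuation, so V_d = 7.0000 (exercise)
Node 0 (S = 40): continuation = 1/1.04·[0.2000·0.0000 + 0.8000·7.0000] = 5.3846; exercise value = 5.0000 ≤ continuation, so V_0 = 5.3846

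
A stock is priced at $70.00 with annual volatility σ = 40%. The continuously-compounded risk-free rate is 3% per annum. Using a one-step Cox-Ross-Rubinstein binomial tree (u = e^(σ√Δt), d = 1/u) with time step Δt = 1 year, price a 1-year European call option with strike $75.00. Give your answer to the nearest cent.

$12.52

CRR parameters: u = e^(σ√Δt) = e^(0.4·√1) = 1.4918, d = 1/u = 0.6703
Per-period rate: rΔt = 0.03·1 = 0.03, so R = e^0.03 = 1.0305
Risk-neutral probability p = (e^0.03 − 0.6703)/(1.4918 − 0.6703) = 0.3601/0.8215 = 0.4384
Terminal stock prices: S_u = 104.4, S_d = 46.92
Terminal payoffs (S − K): max(29.43, 0) = 29.43, max(-28.08, 0) = 0
Node 0 (S = 70): V_0 = e^(−0.03)·[0.4384·29.4277 + 0.5616·0.0000] = 12.5194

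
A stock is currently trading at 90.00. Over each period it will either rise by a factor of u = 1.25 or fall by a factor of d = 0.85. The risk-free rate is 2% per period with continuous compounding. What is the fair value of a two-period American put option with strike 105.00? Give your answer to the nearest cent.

Risk-neutral probability p = (e^0.02 − 0.85)/(1.25 − 0.85) = 0.1702/0.4000 = 0.4255
Terminal stock prices: S_uu = 140.6, S_ud = 95.62, S_dd = 65.02
Terminal payoffs (K − S): max(-35.62, 0) = 0, max(9.375, 0) = 9.375, max(39.98, 0) = 39.98
Node u (S = 112.5): continuation = e^(−0.02)·[0.4255·0.0000 + 0.5745·9.3750] = 5.2793; exercise value = 0.0000 ≤ continuation, so V_u = 5.2793
Node d (S = 76.5): continuation = e^(−0.02)·[0.4255·9.3750 + 0.5745·39.9750] = 26.4209; exercise value = 28.5000 > continuation, so V_d = 28.5000 (exercise)
Node 0 (S = 90): continuation = e^(−0.02)·[0.4255·5.2793 + 0.5745·28.5000] = 18.2508; exercise value = 15.0000 ≤ continuation, so V_0 = 18.2508

18.25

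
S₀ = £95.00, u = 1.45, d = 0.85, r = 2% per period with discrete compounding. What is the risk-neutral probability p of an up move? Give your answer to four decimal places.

p = 0.2833

Risk-neutral probability p = (1 + 0.02 − 0.85)/(1.45 − 0.85) = 0.1700/0.6000 = 0.2833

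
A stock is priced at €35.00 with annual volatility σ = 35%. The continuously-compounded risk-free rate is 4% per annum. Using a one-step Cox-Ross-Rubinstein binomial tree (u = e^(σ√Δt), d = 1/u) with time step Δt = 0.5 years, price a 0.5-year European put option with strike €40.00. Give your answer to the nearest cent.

€6.47

CRR parameters: u = e^(σ√Δt) = e^(0.35·√0.5) = 1.2808, d = 1/u = 0.7808
Per-period rate: rΔt = 0.04·0.5 = 0.02, so R = e^0.02 = 1.0202
Risk-neutral probability p = (e^0.02 − 0.7808)/(1.2808 − 0.7808) = 0.2394/0.5000 = 0.4788
Terminal stock prices: S_u = 44.83, S_d = 27.33
Terminal payoffs (K − S): max(-4.828, 0) = 0, max(12.67, 0) = 12.67
Node 0 (S = 35): V_0 = e^(−0.02)·[0.4788·0.0000 + 0.5212·12.6734] = 6.4741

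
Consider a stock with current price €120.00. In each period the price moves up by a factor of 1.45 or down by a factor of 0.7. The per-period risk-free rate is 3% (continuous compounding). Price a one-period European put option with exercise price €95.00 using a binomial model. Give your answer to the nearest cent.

€5.97

Risk-neutral probability p = (e^0.03 − 0.7)/(1.45 − 0.7) = 0.3305/0.7500 = 0.4406
Terminal stock prices: S_u = 174, S_d = 84
Terminal payoffs (K − S): max(-79, 0) = 0, max(11, 0) = 11
Node 0 (S = 120): V_0 = e^(−0.03)·[0.4406·0.0000 + 0.5594·11.0000] = 5.9715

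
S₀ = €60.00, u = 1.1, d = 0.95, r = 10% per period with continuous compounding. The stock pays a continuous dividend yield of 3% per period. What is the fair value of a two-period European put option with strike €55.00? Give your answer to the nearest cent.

€0.02

Per-period risk-free factor R = e^0.1 = 1.1052; dividend-adjusted growth = e^(0.1−0.03) = 1.0725.
Risk-neutral probability p = (1.0725 − 0.95)/(1.1 − 0.95) = 0.1225/0.1500 = 0.8167
Terminal stock prices: S_uu = 72.6, S_ud = 62.7, S_dd = 54.15
Terminal payoffs (K − S): max(-17.6, 0) = 0, max(-7.7, 0) = 0, max(0.85, 0) = 0.85
Node u (S = 66): V_u = e^(−0.1)·[0.8167·0.0000 + 0.1833·0.0000] = 0.0000
Node d (S = 57): V_d = e^(−0.1)·[0.8167·0.0000 + 0.1833·0.8500] = 0.1410
Node 0 (S = 60): V_0 = e^(−0.1)·[0.8167·0.0000 + 0.1833·0.1410] = 0.0234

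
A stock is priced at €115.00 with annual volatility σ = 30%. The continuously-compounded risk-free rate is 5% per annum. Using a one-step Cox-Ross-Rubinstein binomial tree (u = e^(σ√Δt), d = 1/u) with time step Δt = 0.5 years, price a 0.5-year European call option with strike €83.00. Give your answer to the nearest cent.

€34.05

CRR parameters: u = e^(σ√Δt) = e^(0.3·√0.5) = 1.2363, d = 1/u = 0.8089
Per-period rate: rΔt = 0.05·0.5 = 0.025, so R = e^0.025 = 1.0253
Risk-neutral probability p = (e^0.025 − 0.8089)/(1.2363 − 0.8089) = 0.2165/0.4275 = 0.5064
Terminal stock prices: S_u = 142.2, S_d = 93.02
Terminal payoffs (S − K): max(59.18, 0) = 59.18, max(10.02, 0) = 10.02
Node 0 (S = 115): V_0 = e^(−0.025)·[0.5064·59.1758 + 0.4936·10.0187] = 34.0493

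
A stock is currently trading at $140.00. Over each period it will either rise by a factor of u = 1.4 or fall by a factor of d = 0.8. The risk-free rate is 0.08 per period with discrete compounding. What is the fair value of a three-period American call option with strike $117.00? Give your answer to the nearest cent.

$52.58

Risk-neutral probability p = (1 + 0.08 − 0.8)/(1.4 − 0.8) = 0.2800/0.6000 = 0.4667
Terminal stock prices: S_uuu = 384.2, S_uud = 219.5, S_udd = 125.4, S_ddd = 71.68
Terminal payoffs (S − K): max(267.2, 0) = 267.2, max(102.5, 0) = 102.5, max(8.44, 0) = 8.44, max(-45.32, 0) = 0
Node uu (S = 274.4): continuation = 1/1.08·[0.4667·267.1600 + 0.5333·102.5200] = 166.0667; exercise value = 157.4000 ≤ continuation, so V_uu = 166.0667
Node ud (S = 156.8): continuation = 1/1.08·[0.4667·102.5200 + 0.5333·8.4400] = 48.4667; exercise value = 39.8000 ≤ continuation, so V_ud = 48.4667
Node dd (S = 89.6): continuation = 1/1.08·[0.4667·8.4400 + 0.5333·0.0000] = 3.6469; exercise value = 0.0000 ≤ continuation, so V_dd = 3.6469
Node u (S = 196): continuation = 1/1.08·[0.4667·166.0667 + 0.5333·48.4667] = 95.6914; exercise value = 79.0000 ≤ continuation, so V_u = 95.6914
Node d (S = 112): continuation = 1/1.08·[0.4667·48.4667 + 0.5333·3.6469] = 22.7433; exercise value = 0.0000 ≤ continuation, so V_d = 22.7433
Node 0 (S = 140): continuation = 1/1.08·[0.4667·95.6914 + 0.5333·22.7433] = 52.5794; exercise value = 23.0000 ≤ continuation, so V_0 = 52.5794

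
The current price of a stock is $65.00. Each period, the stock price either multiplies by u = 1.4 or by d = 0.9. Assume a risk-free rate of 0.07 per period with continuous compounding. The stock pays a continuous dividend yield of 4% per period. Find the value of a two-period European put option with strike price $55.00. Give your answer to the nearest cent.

$1.12

Per-period risk-free factor R = e^0.07 = 1.0725; dividend-adjusted growth = e^(0.07−0.04) = 1.0305.
Risk-neutral probability p = (1.0305 − 0.9)/(1.4 − 0.9) = 0.1305/0.5000 = 0.2609
Terminal stock prices: S_uu = 127.4, S_ud = 81.9, S_dd = 52.65
Terminal payoffs (K − S): max(-72.4, 0) = 0, max(-26.9, 0) = 0, max(2.35, 0) = 2.35
Node u (S = 91): V_u = e^(−0.07)·[0.2609·0.0000 + 0.7391·0.0000] = 0.0000
Node d (S = 58.5): V_d = e^(−0.07)·[0.2609·0.0000 + 0.7391·2.3500] = 1.6194
Node 0 (S = 65): V_0 = e^(−0.07)·[0.2609·0.0000 + 0.7391·1.6194] = 1.1160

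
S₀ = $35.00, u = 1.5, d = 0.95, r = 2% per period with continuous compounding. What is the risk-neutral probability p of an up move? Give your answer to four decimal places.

p = 0.1276

Risk-neutral probability p = (e^0.02 − 0.95)/(1.5 − 0.95) = 0.0702/0.5500 = 0.1276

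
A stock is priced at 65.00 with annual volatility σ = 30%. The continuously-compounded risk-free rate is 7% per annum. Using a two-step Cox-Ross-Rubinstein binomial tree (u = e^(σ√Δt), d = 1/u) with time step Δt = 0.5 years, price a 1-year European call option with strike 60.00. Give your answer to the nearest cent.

12.65

CRR parameters: u = e^(σ√Δt) = e^(0.3·√0.5) = 1.2363, d = 1/u = 0.8089
Per-period rate: rΔt = 0.07·0.5 = 0.035, so R = e^0.035 = 1.0356
Risk-neutral probability p = (e^0.035 − 0.8089)/(1.2363 − 0.8089) = 0.2268/0.4275 = 0.5305
Terminal stock prices: S_uu = 99.35, S_ud = 65, S_dd = 42.53
Terminal payoffs (S − K): max(39.35, 0) = 39.35, max(5, 0) = 5, max(-17.47, 0) = 0
Node u (S = 80.36): V_u = e^(−0.035)·[0.5305·39.3502 + 0.4695·5.0000] = 22.4239
Node d (S = 52.58): V_d = e^(−0.035)·[0.5305·5.0000 + 0.4695·0.0000] = 2.5612
Node 0 (S = 65): V_0 = e^(−0.035)·[0.5305·22.4239 + 0.4695·2.5612] = 12.6478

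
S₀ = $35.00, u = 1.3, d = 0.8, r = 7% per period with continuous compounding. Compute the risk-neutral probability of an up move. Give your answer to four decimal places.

Risk-neutral probability p = (e^0.07 − 0.8)/(1.3 − 0.8) = 0.2725/0.5000 = 0.5450

p = 0.5450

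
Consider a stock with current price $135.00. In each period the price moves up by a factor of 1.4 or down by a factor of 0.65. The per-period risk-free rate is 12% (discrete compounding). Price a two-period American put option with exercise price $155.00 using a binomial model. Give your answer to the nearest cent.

$28.41

Risk-neutral probability p = (1 + 0.12 − 0.65)/(1.4 − 0.65) = 0.4700/0.7500 = 0.6267
Terminal stock prices: S_uu = 264.6, S_ud = 122.9, S_dd = 57.04
Terminal payoffs (K − S): max(-109.6, 0) = 0, max(32.15, 0) = 32.15, max(97.96, 0) = 97.96
Node u (S = 189): continuation = 1/1.12·[0.6267·0.0000 + 0.3733·32.1500] = 10.7167; exercise value = 0.0000 ≤ continuation, so V_u = 10.7167
Node d (S = 87.75): continuation = 1/1.12·[0.6267·32.1500 + 0.3733·97.9625] = 50.6429; exercise value = 67.2500 > continuation, so V_d = 67.2500 (exercise)
Node 0 (S = 135): continuation = 1/1.12·[0.6267·10.7167 + 0.3733·67.2500] = 28.4129; exercise value = 20.0000 ≤ continuation, so V_0 = 28.4129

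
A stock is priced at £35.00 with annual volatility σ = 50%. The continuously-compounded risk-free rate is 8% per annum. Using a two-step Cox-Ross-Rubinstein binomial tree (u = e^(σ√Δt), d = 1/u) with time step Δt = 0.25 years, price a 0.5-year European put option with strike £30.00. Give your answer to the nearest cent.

£2.30

CRR parameters: u = e^(σ√Δt) = e^(0.5·√0.25) = 1.2840, d = 1/u = 0.7788
Per-period rate: rΔt = 0.08·0.25 = 0.02, so R = e^0.02 = 1.0202
Risk-neutral probability p = (e^0.02 − 0.7788)/(1.2840 − 0.7788) = 0.2414/0.5052 = 0.4778
Terminal stock prices: S_uu = 57.71, S_ud = 35, S_dd = 21.23
Terminal payoffs (K − S): max(-27.71, 0) = 0, max(-5, 0) = 0, max(8.771, 0) = 8.771
Node u (S = 44.94): V_u = e^(−0.02)·[0.4778·0.0000 + 0.5222·0.0000] = 0.0000
Node d (S = 27.26): V_d = e^(−0.02)·[0.4778·0.0000 + 0.5222·8.7714] = 4.4897
Node 0 (S = 35): V_0 = e^(−0.02)·[0.4778·0.0000 + 0.5222·4.4897] = 2.2980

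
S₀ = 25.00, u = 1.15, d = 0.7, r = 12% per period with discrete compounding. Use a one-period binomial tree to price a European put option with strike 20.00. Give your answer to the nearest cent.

0.15

Risk-neutral probability p = (1 + 0.12 − 0.7)/(1.15 − 0.7) = 0.4200/0.4500 = 0.9333
Terminal stock prices: S_u = 28.75, S_d = 17.5
Terminal payoffs (K − S): max(-8.75, 0) = 0, max(2.5, 0) = 2.5
Node 0 (S = 25): V_0 = 1/1.12·[0.9333·0.0000 + 0.0667·2.5000] = 0.1488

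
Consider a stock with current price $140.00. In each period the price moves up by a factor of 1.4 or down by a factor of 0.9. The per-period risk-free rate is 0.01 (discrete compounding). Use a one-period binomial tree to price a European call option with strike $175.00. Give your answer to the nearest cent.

Risk-neutral probability p = (1 + 0.01 − 0.9)/(1.4 − 0.9) = 0.1100/0.5000 = 0.2200
Terminal stock prices: S_u = 196, S_d = 126
Terminal payoffs (S − K): max(21, 0) = 21, max(-49, 0) = 0
Node 0 (S = 140): V_0 = 1/1.01·[0.2200·21.0000 + 0.7800·0.0000] = 4.5743

$4.57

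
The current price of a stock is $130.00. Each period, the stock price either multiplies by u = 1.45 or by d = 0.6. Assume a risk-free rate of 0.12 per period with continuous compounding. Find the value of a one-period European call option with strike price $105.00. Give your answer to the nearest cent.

Risk-neutral probability p = (e^0.12 − 0.6)/(1.45 − 0.6) = 0.5275/0.8500 = 0.6206
Terminal stock prices: S_u = 188.5, S_d = 78
Terminal payoffs (S − K): max(83.5, 0) = 83.5, max(-27, 0) = 0
Node 0 (S = 130): V_0 = e^(−0.12)·[0.6206·83.5000 + 0.3794·0.0000] = 45.9592

$45.96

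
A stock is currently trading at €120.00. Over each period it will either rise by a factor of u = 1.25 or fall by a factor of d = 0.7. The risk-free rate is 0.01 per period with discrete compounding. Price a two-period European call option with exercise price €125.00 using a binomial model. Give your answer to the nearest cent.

€19.46

Risk-neutral probability p = (1 + 0.01 − 0.7)/(1.25 − 0.7) = 0.3100/0.5500 = 0.5636
Terminal stock prices: S_uu = 187.5, S_ud = 105, S_dd = 58.8
Terminal payoffs (S − K): max(62.5, 0) = 62.5, max(-20, 0) = 0, max(-66.2, 0) = 0
Node u (S = 150): V_u = 1/1.01·[0.5636·62.5000 + 0.4364·0.0000] = 34.8785
Node d (S = 84): V_d = 1/1.01·[0.5636·0.0000 + 0.4364·0.0000] = 0.0000
Node 0 (S = 120): V_0 = 1/1.01·[0.5636·34.8785 + 0.4364·0.0000] = 19.4641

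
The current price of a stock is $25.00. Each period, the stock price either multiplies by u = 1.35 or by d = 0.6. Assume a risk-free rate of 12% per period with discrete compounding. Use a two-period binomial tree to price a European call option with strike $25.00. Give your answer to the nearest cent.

$7.88

Risk-neutral probability p = (1 + 0.12 − 0.6)/(1.35 − 0.6) = 0.5200/0.7500 = 0.6933
Terminal stock prices: S_uu = 45.56, S_ud = 20.25, S_dd = 9
Terminal payoffs (S − K): max(20.56, 0) = 20.56, max(-4.75, 0) = 0, max(-16, 0) = 0
Node u (S = 33.75): V_u = 1/1.12·[0.6933·20.5625 + 0.3067·0.0000] = 12.7292
Node d (S = 15): V_d = 1/1.12·[0.6933·0.0000 + 0.3067·0.0000] = 0.0000
Node 0 (S = 25): V_0 = 1/1.12·[0.6933·12.7292 + 0.3067·0.0000] = 7.8800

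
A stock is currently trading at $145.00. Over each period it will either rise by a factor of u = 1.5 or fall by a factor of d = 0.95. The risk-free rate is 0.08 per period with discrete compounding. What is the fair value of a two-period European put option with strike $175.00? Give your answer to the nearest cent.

$22.07

Risk-neutral probability p = (1 + 0.08 − 0.95)/(1.5 − 0.95) = 0.1300/0.5500 = 0.2364
Terminal stock prices: S_uu = 326.2, S_ud = 206.6, S_dd = 130.9
Terminal payoffs (K − S): max(-151.2, 0) = 0, max(-31.62, 0) = 0, max(44.14, 0) = 44.14
Node u (S = 217.5): V_u = 1/1.08·[0.2364·0.0000 + 0.7636·0.0000] = 0.0000
Node d (S = 137.8): V_d = 1/1.08·[0.2364·0.0000 + 0.7636·44.1375] = 31.2083
Node 0 (S = 145): V_0 = 1/1.08·[0.2364·0.0000 + 0.7636·31.2083] = 22.0665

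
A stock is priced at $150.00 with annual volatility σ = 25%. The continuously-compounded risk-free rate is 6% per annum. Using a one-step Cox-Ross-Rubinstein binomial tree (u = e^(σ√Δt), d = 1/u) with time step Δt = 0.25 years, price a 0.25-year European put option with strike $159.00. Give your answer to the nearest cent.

CRR parameters: u = e^(σ√Δt) = e^(0.25·√0.25) = 1.1331, d = 1/u = 0.8825
Per-period rate: rΔt = 0.06·0.25 = 0.015, so R = e^0.015 = 1.0151
Risk-neutral probability p = (e^0.015 − 0.8825)/(1.1331 − 0.8825) = 0.1326/0.2507 = 0.5291
Terminal stock prices: S_u = 170, S_d = 132.4
Terminal payoffs (K − S): max(-10.97, 0) = 0, max(26.63, 0) = 26.63
Node 0 (S = 150): V_0 = e^(−0.015)·[0.5291·0.0000 + 0.4709·26.6255] = 12.3516

$12.35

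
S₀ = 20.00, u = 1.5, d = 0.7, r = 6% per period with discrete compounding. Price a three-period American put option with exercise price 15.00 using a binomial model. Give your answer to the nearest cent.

1.47

Risk-neutral probability p = (1 + 0.06 − 0.7)/(1.5 − 0.7) = 0.3600/0.8000 = 0.4500
Terminal stock prices: S_uuu = 67.5, S_uud = 31.5, S_udd = 14.7, S_ddd = 6.86
Terminal payoffs (K − S): max(-52.5, 0) = 0, max(-16.5, 0) = 0, max(0.3, 0) = 0.3, max(8.14, 0) = 8.14
Node uu (S = 45): continuation = 1/1.06·[0.4500·0.0000 + 0.5500·0.0000] = 0.0000; exercise value = 0.0000 ≤ continuation, so V_uu = 0.0000
Node ud (S = 21): continuation = 1/1.06·[0.4500·0.0000 + 0.5500·0.3000] = 0.1557; exercise value = 0.0000 ≤ continuation, so V_ud = 0.1557
Node dd (S = 9.8): continuation = 1/1.06·[0.4500·0.3000 + 0.5500·8.1400] = 4.3509; exercise value = 5.2000 > continuation, so V_dd = 5.2000 (exercise)
Node u (S = 30): continuation = 1/1.06·[0.4500·0.0000 + 0.5500·0.1557] = 0.0808; exercise value = 0.0000 ≤ continuation, so V_u = 0.0808
Node d (S = 14): continuation = 1/1.06·[0.4500·0.1557 + 0.5500·5.2000] = 2.7642; exercise value = 1.0000 ≤ continuation, so V_d = 2.7642
Node 0 (S = 20): continuation = 1/1.06·[0.4500·0.0808 + 0.5500·2.7642] = 1.4685; exercise value = 0.0000 ≤ continuation, so V_0 = 1.4685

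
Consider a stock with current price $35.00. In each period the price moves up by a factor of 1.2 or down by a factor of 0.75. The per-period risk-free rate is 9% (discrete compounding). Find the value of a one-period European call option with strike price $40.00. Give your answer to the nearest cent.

$1.39

Risk-neutral probability p = (1 + 0.09 − 0.75)/(1.2 − 0.75) = 0.3400/0.4500 = 0.7556
Terminal stock prices: S_u = 42, S_d = 26.25
Terminal payoffs (S − K): max(2, 0) = 2, max(-13.75, 0) = 0
Node 0 (S = 35): V_0 = 1/1.09·[0.7556·2.0000 + 0.2444·0.0000] = 1.3863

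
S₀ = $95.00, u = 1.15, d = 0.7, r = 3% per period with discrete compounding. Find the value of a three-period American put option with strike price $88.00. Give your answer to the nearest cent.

$7.70

Risk-neutral probability p = (1 + 0.03 − 0.7)/(1.15 − 0.7) = 0.3300/0.4500 = 0.7333
Terminal stock prices: S_uuu = 144.5, S_uud = 87.95, S_udd = 53.53, S_ddd = 32.58
Terminal payoffs (K − S): max(-56.48, 0) = 0, max(0.05375, 0) = 0.05375, max(34.47, 0) = 34.47, max(55.42, 0) = 55.42
Node uu (S = 125.6): continuation = 1/1.03·[0.7333·0.0000 + 0.2667·0.0538] = 0.0139; exercise value = 0.0000 ≤ continuation, so V_uu = 0.0139
Node ud (S = 76.47): continuation = 1/1.03·[0.7333·0.0538 + 0.2667·34.4675] = 8.9619; exercise value = 11.5250 > continuation, so V_ud = 11.5250 (exercise)
Node dd (S = 46.55): continuation = 1/1.03·[0.7333·34.4675 + 0.2667·55.4150] = 38.8869; exercise value = 41.4500 > continuation, so V_dd = 41.4500 (exercise)
Node u (S = 109.2): continuation = 1/1.03·[0.7333·0.0139 + 0.2667·11.5250] = 2.9937; exercise value = 0.0000 ≤ continuation, so V_u = 2.9937
Node d (S = 66.5): continuation = 1/1.03·[0.7333·11.5250 + 0.2667·41.4500] = 18.9369; exercise value = 21.5000 > continuation, so V_d = 21.5000 (exercise)
Node 0 (S = 95): continuation = 1/1.03·[0.7333·2.9937 + 0.2667·21.5000] = 7.6978; exercise value = 0.0000 ≤ continuation, so V_0 = 7.6978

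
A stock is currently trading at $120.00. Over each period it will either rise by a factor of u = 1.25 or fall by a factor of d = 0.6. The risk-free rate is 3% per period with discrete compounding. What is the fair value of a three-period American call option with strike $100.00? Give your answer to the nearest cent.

Risk-neutral probability p = (1 + 0.03 − 0.6)/(1.25 − 0.6) = 0.4300/0.6500 = 0.6615
Terminal stock prices: S_uuu = 234.4, S_uud = 112.5, S_udd = 54, S_ddd = 25.92
Terminal payoffs (S − K): max(134.4, 0) = 134.4, max(12.5, 0) = 12.5, max(-46, 0) = 0, max(-74.08, 0) = 0
Node uu (S = 187.5): continuation = 1/1.03·[0.6615·134.3750 + 0.3385·12.5000] = 90.4126; exercise value = 87.5000 ≤ continuation, so V_uu = 90.4126
Node ud (S = 90): continuation = 1/1.03·[0.6615·12.5000 + 0.3385·0.0000] = 8.0284; exercise value = 0.0000 ≤ continuation, so V_ud = 8.0284
Node dd (S = 43.2): continuation = 1/1.03·[0.6615·0.0000 + 0.3385·0.0000] = 0.0000; exercise value = 0.0000 ≤ continuation, so V_dd = 0.0000
Node u (S = 150): continuation = 1/1.03·[0.6615·90.4126 + 0.3385·8.0284] = 60.7075; exercise value = 50.0000 ≤ continuation, so V_u = 60.7075
Node d (S = 72): continuation = 1/1.03·[0.6615·8.0284 + 0.3385·0.0000] = 5.1564; exercise value = 0.0000 ≤ continuation, so V_d = 5.1564
Node 0 (S = 120): continuation = 1/1.03·[0.6615·60.7075 + 0.3385·5.1564] = 40.6850; exercise value = 20.0000 ≤ continuation, so V_0 = 40.6850

$40.69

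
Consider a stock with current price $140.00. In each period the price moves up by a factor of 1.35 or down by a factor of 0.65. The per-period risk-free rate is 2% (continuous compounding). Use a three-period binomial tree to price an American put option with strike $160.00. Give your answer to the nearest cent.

Risk-neutral probability p = (e^0.02 − 0.65)/(1.35 − 0.65) = 0.3702/0.7000 = 0.5289
Terminal stock prices: S_uuu = 344.5, S_uud = 165.8, S_udd = 79.85, S_ddd = 38.45
Terminal payoffs (K − S): max(-184.5, 0) = 0, max(-5.848, 0) = 0, max(80.15, 0) = 80.15, max(121.6, 0) = 121.6
Node uu (S = 255.2): continuation = e^(−0.02)·[0.5289·0.0000 + 0.4711·0.0000] = 0.0000; exercise value = 0.0000 ≤ continuation, so V_uu = 0.0000
Node ud (S = 122.9): continuation = e^(−0.02)·[0.5289·0.0000 + 0.4711·80.1475] = 37.0131; exercise value = 37.1500 > continuation, so V_ud = 37.1500 (exercise)
Node dd (S = 59.15): continuation = e^(−0.02)·[0.5289·80.1475 + 0.4711·121.5525] = 97.6818; exercise value = 100.8500 > continuation, so V_dd = 100.8500 (exercise)
Node u (S = 189): continuation = e^(−0.02)·[0.5289·0.0000 + 0.4711·37.1500] = 17.1563; exercise value = 0.0000 ≤ continuation, so V_u = 17.1563
Node d (S = 91): continuation = e^(−0.02)·[0.5289·37.1500 + 0.4711·100.8500] = 65.8318; exercise value = 69.0000 > continuation, so V_d = 69.0000 (exercise)
Node 0 (S = 140): continuation = e^(−0.02)·[0.5289·17.1563 + 0.4711·69.0000] = 40.7586; exercise value = 20.0000 ≤ continuation, so V_0 = 40.7586

$40.76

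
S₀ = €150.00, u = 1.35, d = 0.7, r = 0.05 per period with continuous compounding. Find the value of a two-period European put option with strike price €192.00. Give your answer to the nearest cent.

€45.23

Risk-neutral probability p = (e^0.05 − 0.7)/(1.35 − 0.7) = 0.3513/0.6500 = 0.5404
Terminal stock prices: S_uu = 273.4, S_ud = 141.8, S_dd = 73.5
Terminal payoffs (K − S): max(-81.38, 0) = 0, max(50.25, 0) = 50.25, max(118.5, 0) = 118.5
Node u (S = 202.5): V_u = e^(−0.05)·[0.5404·0.0000 + 0.4596·50.2500] = 21.9677
Node d (S = 105): V_d = e^(−0.05)·[0.5404·50.2500 + 0.4596·118.5000] = 77.6360
Node 0 (S = 150): V_0 = e^(−0.05)·[0.5404·21.9677 + 0.4596·77.6360] = 45.2328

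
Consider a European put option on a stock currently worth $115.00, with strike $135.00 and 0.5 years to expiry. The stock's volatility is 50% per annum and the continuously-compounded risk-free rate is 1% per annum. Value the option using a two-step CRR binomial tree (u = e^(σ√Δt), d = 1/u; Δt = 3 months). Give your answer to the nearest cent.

CRR parameters: u = e^(σ√Δt) = e^(0.5·√0.25) = 1.2840, d = 1/u = 0.7788
Per-period rate: rΔt = 0.01·0.25 = 0.0025, so R = e^0.0025 = 1.0025
Risk-neutral probability p = (e^0.0025 − 0.7788)/(1.2840 − 0.7788) = 0.2237/0.5052 = 0.4428
Terminal stock prices: S_uu = 189.6, S_ud = 115, S_dd = 69.75
Terminal payoffs (K − S): max(-54.6, 0) = 0, max(20, 0) = 20, max(65.25, 0) = 65.25
Node u (S = 147.7): V_u = e^(−0.0025)·[0.4428·0.0000 + 0.5572·20.0000] = 11.1166
Node d (S = 89.56): V_d = e^(−0.0025)·[0.4428·20.0000 + 0.5572·65.2490] = 45.1008
Node 0 (S = 115): V_0 = e^(−0.0025)·[0.4428·11.1166 + 0.5572·45.1008] = 29.9783

$29.98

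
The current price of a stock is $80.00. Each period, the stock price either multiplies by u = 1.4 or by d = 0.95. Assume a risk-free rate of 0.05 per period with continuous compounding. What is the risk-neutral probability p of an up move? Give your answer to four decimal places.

Risk-neutral probability p = (e^0.05 − 0.95)/(1.4 − 0.95) = 0.1013/0.4500 = 0.2250

p = 0.2250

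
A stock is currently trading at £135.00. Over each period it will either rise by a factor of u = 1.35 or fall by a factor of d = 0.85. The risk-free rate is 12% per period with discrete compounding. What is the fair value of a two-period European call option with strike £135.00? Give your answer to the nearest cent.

£33.70

Risk-neutral probability p = (1 + 0.12 − 0.85)/(1.35 − 0.85) = 0.2700/0.5000 = 0.5400
Terminal stock prices: S_uu = 246, S_ud = 154.9, S_dd = 97.54
Terminal payoffs (S − K): max(111, 0) = 111, max(19.91, 0) = 19.91, max(-37.46, 0) = 0
Node u (S = 182.2): V_u = 1/1.12·[0.5400·111.0375 + 0.4600·19.9125] = 61.7143
Node d (S = 114.8): V_d = 1/1.12·[0.5400·19.9125 + 0.4600·0.0000] = 9.6007
Node 0 (S = 135): V_0 = 1/1.12·[0.5400·61.7143 + 0.4600·9.6007] = 33.6982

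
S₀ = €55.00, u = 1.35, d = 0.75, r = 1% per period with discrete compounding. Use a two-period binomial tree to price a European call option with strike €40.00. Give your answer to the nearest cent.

Risk-neutral probability p = (1 + 0.01 − 0.75)/(1.35 − 0.75) = 0.2600/0.6000 = 0.4333
Terminal stock prices: S_uu = 100.2, S_ud = 55.69, S_dd = 30.94
Terminal payoffs (S − K): max(60.24, 0) = 60.24, max(15.69, 0) = 15.69, max(-9.062, 0) = 0
Node u (S = 74.25): V_u = 1/1.01·[0.4333·60.2375 + 0.5667·15.6875] = 34.6460
Node d (S = 41.25): V_d = 1/1.01·[0.4333·15.6875 + 0.5667·0.0000] = 6.7306
Node 0 (S = 55): V_0 = 1/1.01·[0.4333·34.6460 + 0.5667·6.7306] = 18.6409

€18.64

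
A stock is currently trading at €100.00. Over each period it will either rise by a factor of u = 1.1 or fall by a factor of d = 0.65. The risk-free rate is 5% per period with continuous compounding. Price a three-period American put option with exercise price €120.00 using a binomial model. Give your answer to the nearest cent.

Risk-neutral probability p = (e^0.05 − 0.65)/(1.1 − 0.65) = 0.4013/0.4500 = 0.8917
Terminal stock prices: S_uuu = 133.1, S_uud = 78.65, S_udd = 46.48, S_ddd = 27.46
Terminal payoffs (K − S): max(-13.1, 0) = 0, max(41.35, 0) = 41.35, max(73.52, 0) = 73.52, max(92.54, 0) = 92.54
Node uu (S = 121): continuation = e^(−0.05)·[0.8917·0.0000 + 0.1083·41.3500] = 4.2593; exercise value = 0.0000 ≤ continuation, so V_uu = 4.2593
Node ud (S = 71.5): continuation = e^(−0.05)·[0.8917·41.3500 + 0.1083·73.5250] = 42.6475; exercise value = 48.5000 > continuation, so V_ud = 48.5000 (exercise)
Node dd (S = 42.25): continuation = e^(−0.05)·[0.8917·73.5250 + 0.1083·92.5375] = 71.8975; exercise value = 77.7500 > continuation, so V_dd = 77.7500 (exercise)
Node u (S = 110): continuation = e^(−0.05)·[0.8917·4.2593 + 0.1083·48.5000] = 8.6086; exercise value = 10.0000 > continuation, so V_u = 10.0000 (exercise)
Node d (S = 65): continuation = e^(−0.05)·[0.8917·48.5000 + 0.1083·77.7500] = 49.1475; exercise value = 55.0000 > continuation, so V_d = 55.0000 (exercise)
Node 0 (S = 100): continuation = e^(−0.05)·[0.8917·10.0000 + 0.1083·55.0000] = 14.1475; exercise value = 20.0000 > continuation, so V_0 = 20.0000 (exercise)

€20.00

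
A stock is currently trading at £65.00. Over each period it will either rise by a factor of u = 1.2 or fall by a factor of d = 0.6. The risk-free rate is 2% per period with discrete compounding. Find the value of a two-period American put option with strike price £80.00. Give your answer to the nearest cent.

£18.76

Risk-neutral probability p = (1 + 0.02 − 0.6)/(1.2 − 0.6) = 0.4200/0.6000 = 0.7000
Terminal stock prices: S_uu = 93.6, S_ud = 46.8, S_dd = 23.4
Terminal payoffs (K − S): max(-13.6, 0) = 0, max(33.2, 0) = 33.2, max(56.6, 0) = 56.6
Node u (S = 78): continuation = 1/1.02·[0.7000·0.0000 + 0.3000·33.2000] = 9.7647; exercise value = 2.0000 ≤ continuation, so V_u = 9.7647
Node d (S = 39): continuation = 1/1.02·[0.7000·33.2000 + 0.3000·56.6000] = 39.4314; exercise value = 41.0000 > continuation, so V_d = 41.0000 (exercise)
Node 0 (S = 65): continuation = 1/1.02·[0.7000·9.7647 + 0.3000·41.0000] = 18.7601; exercise value = 15.0000 ≤ continuation, so V_0 = 18.7601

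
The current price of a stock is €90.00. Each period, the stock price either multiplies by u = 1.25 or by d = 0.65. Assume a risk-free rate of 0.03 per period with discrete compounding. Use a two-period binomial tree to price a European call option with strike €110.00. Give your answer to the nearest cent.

€11.58

Risk-neutral probability p = (1 + 0.03 − 0.65)/(1.25 − 0.65) = 0.3800/0.6000 = 0.6333
Terminal stock prices: S_uu = 140.6, S_ud = 73.12, S_dd = 38.03
Terminal payoffs (S − K): max(30.62, 0) = 30.62, max(-36.88, 0) = 0, max(-71.97, 0) = 0
Node u (S = 112.5): V_u = 1/1.03·[0.6333·30.6250 + 0.3667·0.0000] = 18.8309
Node d (S = 58.5): V_d = 1/1.03·[0.6333·0.0000 + 0.3667·0.0000] = 0.0000
Node 0 (S = 90): V_0 = 1/1.03·[0.6333·18.8309 + 0.3667·0.0000] = 11.5789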